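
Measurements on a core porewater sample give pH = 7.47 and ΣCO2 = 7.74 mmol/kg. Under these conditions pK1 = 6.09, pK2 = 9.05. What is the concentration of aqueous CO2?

α₀ = 1 / (1 + K1/[H⁺] + K1K2/[H⁺]²) = 1 / (1 + 10^+1.38 + 10^-0.20)
   = 1 / (1 + 23.988 + 0.63096) = 1/25.619 = 0.03903
[CO2*] = α₀ × DIC = 0.03903 × 7.74 = 0.302 mmol/kg

[CO2*] = 0.302 mmol/kg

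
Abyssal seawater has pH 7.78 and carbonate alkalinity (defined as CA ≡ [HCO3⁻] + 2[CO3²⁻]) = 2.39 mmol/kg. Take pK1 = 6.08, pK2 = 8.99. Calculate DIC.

CA = [HCO3⁻] + 2[CO3²⁻] = (α₁ + 2α₂)·DIC
At pH 7.78: [H⁺]/K1 = 10^-1.70 = 0.019953, K2/[H⁺] = 10^-1.21 = 0.061660
α₁ = 1/(1 + 0.019953 + 0.061660) = 1/1.0816 = 0.9245; α₂ = α₁·K2/[H⁺] = 0.05701
α₁ + 2α₂ = 1.0386
DIC = CA / (α₁ + 2α₂) = 2.39 / 1.0386 = 2.30 mmol/kg

DIC = 2.30 mmol/kg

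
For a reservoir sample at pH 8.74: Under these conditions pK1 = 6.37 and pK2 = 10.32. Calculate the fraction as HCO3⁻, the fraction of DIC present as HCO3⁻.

α₁ = 1 / (1 + [H⁺]/K1 + K2/[H⁺]) = 1 / (1 + 10^-2.37 + 10^-1.58)
   = 1 / (1 + 0.0042658 + 0.026303) = 1/1.0306 = 0.9703

α₁ = 0.970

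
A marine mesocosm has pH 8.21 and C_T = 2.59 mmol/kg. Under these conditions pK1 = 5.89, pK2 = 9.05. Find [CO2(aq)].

[CO2*] = 10.8 μmol/kg

α₀ = 1 / (1 + K1/[H⁺] + K1K2/[H⁺]²) = 1 / (1 + 10^+2.32 + 10^+1.48)
   = 1 / (1 + 208.93 + 30.200) = 1/240.13 = 0.004164
[CO2*] = α₀ × DIC = 0.004164 × 2.59 = 0.0108 mmol/kg = 10.8 μmol/kg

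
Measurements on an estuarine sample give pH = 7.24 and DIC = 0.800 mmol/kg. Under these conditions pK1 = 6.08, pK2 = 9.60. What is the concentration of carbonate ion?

α₂ = 1 / (1 + [H⁺]/K2 + [H⁺]²/(K1K2)) = 1 / (1 + 10^+2.36 + 10^+1.20)
   = 1 / (1 + 229.09 + 15.849) = 1/245.94 = 0.004066
[CO3²⁻] = α₂ × DIC = 0.004066 × 0.800 = 0.00325 mmol/kg = 3.25 μmol/kg

[CO3²⁻] = 3.25 μmol/kg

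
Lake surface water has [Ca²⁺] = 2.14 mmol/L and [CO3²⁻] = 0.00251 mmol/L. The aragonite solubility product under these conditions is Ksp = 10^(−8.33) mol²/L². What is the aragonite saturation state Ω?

Ω = 1.15

Ksp = 10^(−8.33) = 4.677×10^-9
Ω = [Ca²⁺][CO3²⁻]/Ksp = (2.14×10^-3)(0.00251×10^-3) / 4.677×10^-9 = 1.15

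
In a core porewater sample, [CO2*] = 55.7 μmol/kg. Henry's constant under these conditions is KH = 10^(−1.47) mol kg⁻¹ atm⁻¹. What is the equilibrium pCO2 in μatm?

pCO2 = 1640 μatm

KH = 10^(−1.47) = 3.388×10^-2 mol kg⁻¹ atm⁻¹
pCO2 = [CO2*]/KH = 55.7×10^-6 / 3.388×10^-2 = 1.64×10^-3 atm = 1640 μatm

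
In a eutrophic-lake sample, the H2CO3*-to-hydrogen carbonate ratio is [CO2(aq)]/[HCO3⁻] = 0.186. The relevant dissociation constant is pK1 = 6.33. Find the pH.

From K1 = [H⁺][HCO3⁻]/[CO2(aq)]:  pH = pK1 − log₁₀([CO2(aq)]/[HCO3⁻])
log₁₀(0.186) = -0.730
pH = 6.33 − (-0.730) = 7.06

pH = 7.06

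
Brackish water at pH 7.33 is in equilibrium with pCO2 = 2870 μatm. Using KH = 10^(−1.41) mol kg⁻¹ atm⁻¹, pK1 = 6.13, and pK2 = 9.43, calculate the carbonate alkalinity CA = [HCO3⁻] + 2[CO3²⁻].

CA = 1.80 mmol/kg

[CO2*] = KH · pCO2 = 10^(−1.41) × 2870×10^-6 = 1.117×10^-4 mol/kg
α₀ = 1/(1 + K1/[H⁺] + K1K2/[H⁺]²) = 1/(1 + 10^+1.20 + 10^-0.90) = 0.05891
DIC = [CO2*]/α₀ = 1.117×10^-4 / 0.05891 = 1.895 mmol/kg
CA = (α₁ + 2α₂)·DIC = (0.9337 + 2×0.007416) × 1.895 = 1.80 mmol/kg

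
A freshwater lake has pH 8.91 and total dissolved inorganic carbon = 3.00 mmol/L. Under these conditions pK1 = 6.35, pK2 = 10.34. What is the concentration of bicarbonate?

[HCO3⁻] = 2.88 mmol/L

α₁ = 1 / (1 + [H⁺]/K1 + K2/[H⁺]) = 1 / (1 + 10^-2.56 + 10^-1.43)
   = 1 / (1 + 0.0027542 + 0.037154) = 1/1.0399 = 0.9616
[HCO3⁻] = α₁ × DIC = 0.9616 × 3.00 = 2.88 mmol/L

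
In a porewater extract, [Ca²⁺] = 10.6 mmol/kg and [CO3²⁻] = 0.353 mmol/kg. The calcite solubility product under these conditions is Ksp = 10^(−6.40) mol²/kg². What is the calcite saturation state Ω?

Ksp = 10^(−6.40) = 3.981×10^-7
Ω = [Ca²⁺][CO3²⁻]/Ksp = (10.6×10^-3)(0.353×10^-3) / 3.981×10^-7 = 9.40

Ω = 9.40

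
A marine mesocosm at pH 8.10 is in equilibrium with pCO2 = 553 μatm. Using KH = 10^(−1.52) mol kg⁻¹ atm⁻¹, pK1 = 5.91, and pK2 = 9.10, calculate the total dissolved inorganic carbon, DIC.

DIC = 2.86 mmol/kg

[CO2*] = KH · pCO2 = 10^(−1.52) × 553×10^-6 = 1.670×10^-5 mol/kg
α₀ = 1/(1 + K1/[H⁺] + K1K2/[H⁺]²) = 1/(1 + 10^+2.19 + 10^+1.19) = 0.005835
DIC = [CO2*]/α₀ = 1.670×10^-5 / 0.005835 = 2.86 mmol/kg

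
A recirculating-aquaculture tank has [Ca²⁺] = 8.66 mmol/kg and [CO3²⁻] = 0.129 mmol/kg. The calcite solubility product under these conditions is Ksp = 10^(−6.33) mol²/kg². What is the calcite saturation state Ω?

Ksp = 10^(−6.33) = 4.677×10^-7
Ω = [Ca²⁺][CO3²⁻]/Ksp = (8.66×10^-3)(0.129×10^-3) / 4.677×10^-7 = 2.39

Ω = 2.39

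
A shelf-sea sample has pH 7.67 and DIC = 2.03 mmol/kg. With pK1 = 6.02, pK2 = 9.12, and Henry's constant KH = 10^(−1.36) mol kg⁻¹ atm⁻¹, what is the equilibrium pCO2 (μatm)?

α₀ = 1 / (1 + K1/[H⁺] + K1K2/[H⁺]²) = 1 / (1 + 10^+1.65 + 10^+0.20)
   = 1 / (1 + 44.668 + 1.5849) = 1/47.253 = 0.02116
[CO2*] = α₀ × DIC = 0.02116 × 2.03 = 0.04296 mmol/kg
pCO2 = [CO2*]/KH = 4.296×10^-5 / 4.365×10^-2 = 984 μatm

pCO2 = 984 μatm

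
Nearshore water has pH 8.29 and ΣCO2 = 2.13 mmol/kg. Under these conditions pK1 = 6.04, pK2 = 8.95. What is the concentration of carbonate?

α₂ = 1 / (1 + [H⁺]/K2 + [H⁺]²/(K1K2)) = 1 / (1 + 10^+0.66 + 10^-1.59)
   = 1 / (1 + 4.5709 + 0.025704) = 1/5.5966 = 0.1787
[CO3²⁻] = α₂ × DIC = 0.1787 × 2.13 = 0.381 mmol/kg

[CO3²⁻] = 0.381 mmol/kg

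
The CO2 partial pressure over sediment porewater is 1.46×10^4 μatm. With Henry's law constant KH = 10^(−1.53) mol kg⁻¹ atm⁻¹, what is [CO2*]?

KH = 10^(−1.53) = 2.951×10^-2 mol kg⁻¹ atm⁻¹
[CO2*] = KH · pCO2 = 2.951×10^-2 × 1.46×10^4×10^-6 atm = 4.31×10^-4 mol/kg

[CO2*] = 431 μmol/kg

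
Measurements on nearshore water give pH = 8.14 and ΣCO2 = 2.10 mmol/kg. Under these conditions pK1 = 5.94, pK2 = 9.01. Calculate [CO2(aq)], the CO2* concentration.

[CO2*] = 11.6 μmol/kg

α₀ = 1 / (1 + K1/[H⁺] + K1K2/[H⁺]²) = 1 / (1 + 10^+2.20 + 10^+1.33)
   = 1 / (1 + 158.49 + 21.380) = 1/180.87 = 0.005529
[CO2*] = α₀ × DIC = 0.005529 × 2.10 = 0.0116 mmol/kg = 11.6 μmol/kg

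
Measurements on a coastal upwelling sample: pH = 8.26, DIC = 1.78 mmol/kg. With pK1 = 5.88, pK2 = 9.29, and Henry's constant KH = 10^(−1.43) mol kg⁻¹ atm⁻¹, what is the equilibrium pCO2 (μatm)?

α₀ = 1 / (1 + K1/[H⁺] + K1K2/[H⁺]²) = 1 / (1 + 10^+2.38 + 10^+1.35)
   = 1 / (1 + 239.88 + 22.387) = 1/263.27 = 0.003798
[CO2*] = α₀ × DIC = 0.003798 × 1.78 = 0.006761 mmol/kg = 6.761 μmol/kg
pCO2 = [CO2*]/KH = 6.761×10^-6 / 3.715×10^-2 = 182 μatm

pCO2 = 182 μatm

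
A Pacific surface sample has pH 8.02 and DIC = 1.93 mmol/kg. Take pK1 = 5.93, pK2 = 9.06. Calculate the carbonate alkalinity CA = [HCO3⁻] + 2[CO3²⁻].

CA = [HCO3⁻] + 2[CO3²⁻] = (α₁ + 2α₂)·DIC
At pH 8.02: [H⁺]/K1 = 10^-2.09 = 0.0081283, K2/[H⁺] = 10^-1.04 = 0.091201
α₁ = 1/(1 + 0.0081283 + 0.091201) = 1/1.0993 = 0.9096; α₂ = α₁·K2/[H⁺] = 0.08296
α₁ + 2α₂ = 1.0756
CA = 1.0756 × 1.93 = 2.08 mmol/kg

CA = 2.08 mmol/kg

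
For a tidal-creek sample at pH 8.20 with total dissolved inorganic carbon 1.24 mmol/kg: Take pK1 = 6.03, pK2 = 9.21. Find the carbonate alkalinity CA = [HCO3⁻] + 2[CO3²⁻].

CA = [HCO3⁻] + 2[CO3²⁻] = (α₁ + 2α₂)·DIC
At pH 8.20: [H⁺]/K1 = 10^-2.17 = 0.0067608, K2/[H⁺] = 10^-1.01 = 0.097724
α₁ = 1/(1 + 0.0067608 + 0.097724) = 1/1.1045 = 0.9054; α₂ = α₁·K2/[H⁺] = 0.08848
α₁ + 2α₂ = 1.0824
CA = 1.0824 × 1.24 = 1.34 mmol/kg

CA = 1.34 mmol/kg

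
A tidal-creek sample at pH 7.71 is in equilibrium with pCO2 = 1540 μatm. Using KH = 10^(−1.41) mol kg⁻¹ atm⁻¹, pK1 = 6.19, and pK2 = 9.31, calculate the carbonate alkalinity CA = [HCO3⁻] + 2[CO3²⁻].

[CO2*] = KH · pCO2 = 10^(−1.41) × 1540×10^-6 = 5.991×10^-5 mol/kg
α₀ = 1/(1 + K1/[H⁺] + K1K2/[H⁺]²) = 1/(1 + 10^+1.52 + 10^-0.08) = 0.02862
DIC = [CO2*]/α₀ = 5.991×10^-5 / 0.02862 = 2.094 mmol/kg
CA = (α₁ + 2α₂)·DIC = (0.9476 + 2×0.02380) × 2.094 = 2.08 mmol/kg

CA = 2.08 mmol/kg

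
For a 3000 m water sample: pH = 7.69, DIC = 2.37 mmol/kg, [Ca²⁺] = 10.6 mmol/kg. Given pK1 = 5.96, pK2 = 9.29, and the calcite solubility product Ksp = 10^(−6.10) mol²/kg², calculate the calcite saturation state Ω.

α₂ = 1 / (1 + [H⁺]/K2 + [H⁺]²/(K1K2)) = 1 / (1 + 10^+1.60 + 10^-0.13)
   = 1 / (1 + 39.811 + 0.74131) = 1/41.552 = 0.02407
[CO3²⁻] = α₂ × DIC = 0.02407 × 2.37 = 0.05704 mmol/kg
Ksp = 10^(−6.10) = 7.943×10^-7
Ω = [Ca²⁺][CO3²⁻]/Ksp = (10.6×10^-3)(5.704×10^-5) / 7.943×10^-7 = 0.761

Ω = 0.761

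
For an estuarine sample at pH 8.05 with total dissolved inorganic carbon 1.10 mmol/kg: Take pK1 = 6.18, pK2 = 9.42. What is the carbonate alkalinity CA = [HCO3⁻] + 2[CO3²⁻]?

CA = [HCO3⁻] + 2[CO3²⁻] = (α₁ + 2α₂)·DIC
At pH 8.05: [H⁺]/K1 = 10^-1.87 = 0.013490, K2/[H⁺] = 10^-1.37 = 0.042658
α₁ = 1/(1 + 0.013490 + 0.042658) = 1/1.0561 = 0.9468; α₂ = α₁·K2/[H⁺] = 0.04039
α₁ + 2α₂ = 1.0276
CA = 1.0276 × 1.10 = 1.13 mmol/kg

CA = 1.13 mmol/kg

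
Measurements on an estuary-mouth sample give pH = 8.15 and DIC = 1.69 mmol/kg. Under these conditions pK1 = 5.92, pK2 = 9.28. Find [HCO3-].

α₁ = 1 / (1 + [H⁺]/K1 + K2/[H⁺]) = 1 / (1 + 10^-2.23 + 10^-1.13)
   = 1 / (1 + 0.0058884 + 0.074131) = 1/1.0800 = 0.9259
[HCO3⁻] = α₁ × DIC = 0.9259 × 1.69 = 1.56 mmol/kg

[HCO3⁻] = 1.56 mmol/kg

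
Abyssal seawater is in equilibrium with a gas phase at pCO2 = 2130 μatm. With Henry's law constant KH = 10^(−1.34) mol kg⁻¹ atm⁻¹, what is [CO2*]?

[CO2*] = 97.4 μmol/kg

KH = 10^(−1.34) = 4.571×10^-2 mol kg⁻¹ atm⁻¹
[CO2*] = KH · pCO2 = 4.571×10^-2 × 2130×10^-6 atm = 9.74×10^-5 mol/kg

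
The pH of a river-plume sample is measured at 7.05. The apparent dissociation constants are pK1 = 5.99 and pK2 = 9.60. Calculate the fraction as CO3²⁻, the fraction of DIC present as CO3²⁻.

α₂ = 0.00259

α₂ = 1 / (1 + [H⁺]/K2 + [H⁺]²/(K1K2)) = 1 / (1 + 10^+2.55 + 10^+1.49)
   = 1 / (1 + 354.81 + 30.903) = 1/386.72 = 0.002586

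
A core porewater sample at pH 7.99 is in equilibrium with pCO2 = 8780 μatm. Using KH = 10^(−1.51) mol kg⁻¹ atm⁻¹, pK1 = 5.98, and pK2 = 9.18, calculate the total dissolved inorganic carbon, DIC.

[CO2*] = KH · pCO2 = 10^(−1.51) × 8780×10^-6 = 2.713×10^-4 mol/kg
α₀ = 1/(1 + K1/[H⁺] + K1K2/[H⁺]²) = 1/(1 + 10^+2.01 + 10^+0.82) = 0.009096
DIC = [CO2*]/α₀ = 2.713×10^-4 / 0.009096 = 29.8 mmol/kg

DIC = 29.8 mmol/kg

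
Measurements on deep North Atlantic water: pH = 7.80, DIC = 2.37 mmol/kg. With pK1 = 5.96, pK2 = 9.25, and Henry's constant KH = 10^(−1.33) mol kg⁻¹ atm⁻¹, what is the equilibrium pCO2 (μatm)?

α₀ = 1 / (1 + K1/[H⁺] + K1K2/[H⁺]²) = 1 / (1 + 10^+1.84 + 10^+0.39)
   = 1 / (1 + 69.183 + 2.4547) = 1/72.638 = 0.01377
[CO2*] = α₀ × DIC = 0.01377 × 2.37 = 0.03263 mmol/kg
pCO2 = [CO2*]/KH = 3.263×10^-5 / 4.677×10^-2 = 698 μatm

pCO2 = 698 μatm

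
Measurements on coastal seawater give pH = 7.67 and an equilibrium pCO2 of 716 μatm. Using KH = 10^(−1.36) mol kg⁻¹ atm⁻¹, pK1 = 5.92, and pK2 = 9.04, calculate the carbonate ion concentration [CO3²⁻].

[CO2*] = KH · pCO2 = 10^(−1.36) × 716×10^-6 = 3.125×10^-5 mol/kg
α₀ = 1/(1 + K1/[H⁺] + K1K2/[H⁺]²) = 1/(1 + 10^+1.75 + 10^+0.38) = 0.01677
DIC = [CO2*]/α₀ = 3.125×10^-5 / 0.01677 = 1.864 mmol/kg
[CO3²⁻] = α₂·DIC; α₂ = 0.04023, so [CO3²⁻] = 0.04023 × 1.864 = 0.0750 mmol/kg

[CO3²⁻] = 0.0750 mmol/kg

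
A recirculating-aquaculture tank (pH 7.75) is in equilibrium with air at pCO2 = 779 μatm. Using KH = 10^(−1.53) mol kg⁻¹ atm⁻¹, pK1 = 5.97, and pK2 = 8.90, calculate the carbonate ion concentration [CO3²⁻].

[CO3²⁻] = 0.0981 mmol/kg

[CO2*] = KH · pCO2 = 10^(−1.53) × 779×10^-6 = 2.299×10^-5 mol/kg
α₀ = 1/(1 + K1/[H⁺] + K1K2/[H⁺]²) = 1/(1 + 10^+1.78 + 10^+0.63) = 0.01526
DIC = [CO2*]/α₀ = 2.299×10^-5 / 0.01526 = 1.506 mmol/kg
[CO3²⁻] = α₂·DIC; α₂ = 0.06511, so [CO3²⁻] = 0.06511 × 1.506 = 0.0981 mmol/kg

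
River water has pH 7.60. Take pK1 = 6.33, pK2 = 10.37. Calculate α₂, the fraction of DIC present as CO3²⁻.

α₂ = 0.00161

α₂ = 1 / (1 + [H⁺]/K2 + [H⁺]²/(K1K2)) = 1 / (1 + 10^+2.77 + 10^+1.50)
   = 1 / (1 + 588.84 + 31.623) = 1/621.47 = 0.001609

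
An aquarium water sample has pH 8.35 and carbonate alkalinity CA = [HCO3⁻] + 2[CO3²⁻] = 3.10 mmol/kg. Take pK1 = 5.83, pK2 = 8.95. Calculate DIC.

DIC = 2.59 mmol/kg

CA = [HCO3⁻] + 2[CO3²⁻] = (α₁ + 2α₂)·DIC
At pH 8.35: [H⁺]/K1 = 10^-2.52 = 0.0030200, K2/[H⁺] = 10^-0.60 = 0.25119
α₁ = 1/(1 + 0.0030200 + 0.25119) = 1/1.2542 = 0.7973; α₂ = α₁·K2/[H⁺] = 0.2003
α₁ + 2α₂ = 1.1979
DIC = CA / (α₁ + 2α₂) = 3.10 / 1.1979 = 2.59 mmol/kg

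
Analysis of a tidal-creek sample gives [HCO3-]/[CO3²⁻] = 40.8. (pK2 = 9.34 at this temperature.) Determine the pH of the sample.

pH = 7.73

From K2 = [H⁺][CO3²⁻]/[HCO3-]:  pH = pK2 − log₁₀([HCO3-]/[CO3²⁻])
log₁₀(40.8) = +1.611
pH = 9.34 − (+1.611) = 7.73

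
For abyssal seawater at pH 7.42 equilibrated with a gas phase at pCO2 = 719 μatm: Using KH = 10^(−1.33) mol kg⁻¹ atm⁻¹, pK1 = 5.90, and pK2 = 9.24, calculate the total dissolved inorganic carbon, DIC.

[CO2*] = KH · pCO2 = 10^(−1.33) × 719×10^-6 = 3.363×10^-5 mol/kg
α₀ = 1/(1 + K1/[H⁺] + K1K2/[H⁺]²) = 1/(1 + 10^+1.52 + 10^-0.30) = 0.02889
DIC = [CO2*]/α₀ = 3.363×10^-5 / 0.02889 = 1.16 mmol/kg

DIC = 1.16 mmol/kg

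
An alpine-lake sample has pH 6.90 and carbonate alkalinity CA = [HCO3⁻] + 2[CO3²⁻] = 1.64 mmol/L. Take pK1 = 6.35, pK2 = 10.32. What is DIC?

CA = [HCO3⁻] + 2[CO3²⁻] = (α₁ + 2α₂)·DIC
At pH 6.90: [H⁺]/K1 = 10^-0.55 = 0.28184, K2/[H⁺] = 10^-3.42 = 0.00038019
α₁ = 1/(1 + 0.28184 + 0.00038019) = 1/1.2822 = 0.7799; α₂ = α₁·K2/[H⁺] = 0.0002965
α₁ + 2α₂ = 0.7805
DIC = CA / (α₁ + 2α₂) = 1.64 / 0.7805 = 2.10 mmol/L

DIC = 2.10 mmol/L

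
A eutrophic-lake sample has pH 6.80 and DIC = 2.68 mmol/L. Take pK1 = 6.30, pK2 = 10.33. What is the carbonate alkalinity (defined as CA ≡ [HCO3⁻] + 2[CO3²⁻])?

CA = 2.04 mmol/L

CA = [HCO3⁻] + 2[CO3²⁻] = (α₁ + 2α₂)·DIC
At pH 6.80: [H⁺]/K1 = 10^-0.50 = 0.31623, K2/[H⁺] = 10^-3.53 = 0.00029512
α₁ = 1/(1 + 0.31623 + 0.00029512) = 1/1.3165 = 0.7596; α₂ = α₁·K2/[H⁺] = 0.0002242
α₁ + 2α₂ = 0.7600
CA = 0.7600 × 2.68 = 2.04 mmol/L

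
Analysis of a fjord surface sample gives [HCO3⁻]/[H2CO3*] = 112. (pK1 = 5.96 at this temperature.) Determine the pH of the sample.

pH = 8.01

From K1 = [H⁺][HCO3⁻]/[H2CO3*]:  pH = pK1 + log₁₀([HCO3⁻]/[H2CO3*])
log₁₀(112) = +2.049
pH = 5.96 + (+2.049) = 8.01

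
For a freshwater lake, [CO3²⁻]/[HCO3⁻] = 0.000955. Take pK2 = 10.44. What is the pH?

pH = 7.42

From K2 = [H⁺][CO3²⁻]/[HCO3⁻]:  pH = pK2 + log₁₀([CO3²⁻]/[HCO3⁻])
log₁₀(0.000955) = -3.020
pH = 10.44 + (-3.020) = 7.42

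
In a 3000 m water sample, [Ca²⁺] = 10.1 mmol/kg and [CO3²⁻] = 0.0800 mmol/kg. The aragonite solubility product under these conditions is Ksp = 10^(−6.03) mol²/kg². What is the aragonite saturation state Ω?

Ksp = 10^(−6.03) = 9.333×10^-7
Ω = [Ca²⁺][CO3²⁻]/Ksp = (10.1×10^-3)(0.0800×10^-3) / 9.333×10^-7 = 0.866

Ω = 0.866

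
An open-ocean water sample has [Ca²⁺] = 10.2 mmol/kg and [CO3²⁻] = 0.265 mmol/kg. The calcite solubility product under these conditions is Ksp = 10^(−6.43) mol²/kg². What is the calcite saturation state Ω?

Ω = 7.28

Ksp = 10^(−6.43) = 3.715×10^-7
Ω = [Ca²⁺][CO3²⁻]/Ksp = (10.2×10^-3)(0.265×10^-3) / 3.715×10^-7 = 7.28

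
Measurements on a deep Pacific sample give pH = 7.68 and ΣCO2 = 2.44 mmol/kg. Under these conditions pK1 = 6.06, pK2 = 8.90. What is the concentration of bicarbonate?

[HCO3⁻] = 2.25 mmol/kg

α₁ = 1 / (1 + [H⁺]/K1 + K2/[H⁺]) = 1 / (1 + 10^-1.62 + 10^-1.22)
   = 1 / (1 + 0.023988 + 0.060256) = 1/1.0842 = 0.9223
[HCO3⁻] = α₁ × DIC = 0.9223 × 2.44 = 2.25 mmol/kg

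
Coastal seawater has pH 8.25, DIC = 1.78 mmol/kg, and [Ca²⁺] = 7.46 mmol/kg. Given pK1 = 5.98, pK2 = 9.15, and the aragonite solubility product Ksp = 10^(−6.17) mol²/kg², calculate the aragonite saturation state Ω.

α₂ = 1 / (1 + [H⁺]/K2 + [H⁺]²/(K1K2)) = 1 / (1 + 10^+0.90 + 10^-1.37)
   = 1 / (1 + 7.9433 + 0.042658) = 1/8.9859 = 0.1113
[CO3²⁻] = α₂ × DIC = 0.1113 × 1.78 = 0.1981 mmol/kg
Ksp = 10^(−6.17) = 6.761×10^-7
Ω = [Ca²⁺][CO3²⁻]/Ksp = (7.46×10^-3)(1.981×10^-4) / 6.761×10^-7 = 2.19

Ω = 2.19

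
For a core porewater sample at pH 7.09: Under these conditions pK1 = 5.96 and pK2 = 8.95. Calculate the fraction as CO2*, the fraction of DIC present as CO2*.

α₀ = 1 / (1 + K1/[H⁺] + K1K2/[H⁺]²) = 1 / (1 + 10^+1.13 + 10^-0.73)
   = 1 / (1 + 13.490 + 0.18621) = 1/14.676 = 0.06814

α₀ = 0.0681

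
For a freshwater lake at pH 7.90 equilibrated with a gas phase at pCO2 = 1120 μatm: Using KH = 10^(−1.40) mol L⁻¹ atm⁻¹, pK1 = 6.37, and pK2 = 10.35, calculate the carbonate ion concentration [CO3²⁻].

[CO2*] = KH · pCO2 = 10^(−1.40) × 1120×10^-6 = 4.459×10^-5 mol/L
α₀ = 1/(1 + K1/[H⁺] + K1K2/[H⁺]²) = 1/(1 + 10^+1.53 + 10^-0.92) = 0.02857
DIC = [CO2*]/α₀ = 4.459×10^-5 / 0.02857 = 1.561 mmol/L
[CO3²⁻] = α₂·DIC; α₂ = 0.003435, so [CO3²⁻] = 0.003435 × 1.561 = 0.00536 mmol/L = 5.36 μmol/L

[CO3²⁻] = 5.36 μmol/L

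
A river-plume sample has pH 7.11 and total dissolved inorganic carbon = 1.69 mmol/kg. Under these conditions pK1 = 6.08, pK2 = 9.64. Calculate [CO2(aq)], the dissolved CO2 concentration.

α₀ = 1 / (1 + K1/[H⁺] + K1K2/[H⁺]²) = 1 / (1 + 10^+1.03 + 10^-1.50)
   = 1 / (1 + 10.715 + 0.031623) = 1/11.747 = 0.08513
[CO2*] = α₀ × DIC = 0.08513 × 1.69 = 0.144 mmol/kg

[CO2*] = 0.144 mmol/kg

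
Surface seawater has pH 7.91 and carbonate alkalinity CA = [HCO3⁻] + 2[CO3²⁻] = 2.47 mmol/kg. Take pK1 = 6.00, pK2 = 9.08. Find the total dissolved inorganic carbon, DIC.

DIC = 2.35 mmol/kg

CA = [HCO3⁻] + 2[CO3²⁻] = (α₁ + 2α₂)·DIC
At pH 7.91: [H⁺]/K1 = 10^-1.91 = 0.012303, K2/[H⁺] = 10^-1.17 = 0.067608
α₁ = 1/(1 + 0.012303 + 0.067608) = 1/1.0799 = 0.9260; α₂ = α₁·K2/[H⁺] = 0.06261
α₁ + 2α₂ = 1.0512
DIC = CA / (α₁ + 2α₂) = 2.47 / 1.0512 = 2.35 mmol/kg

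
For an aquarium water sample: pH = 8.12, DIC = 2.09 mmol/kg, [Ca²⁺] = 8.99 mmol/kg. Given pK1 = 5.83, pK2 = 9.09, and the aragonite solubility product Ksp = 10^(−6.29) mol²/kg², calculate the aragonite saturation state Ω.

Ω = 3.53

α₂ = 1 / (1 + [H⁺]/K2 + [H⁺]²/(K1K2)) = 1 / (1 + 10^+0.97 + 10^-1.32)
   = 1 / (1 + 9.3325 + 0.047863) = 1/10.380 = 0.09634
[CO3²⁻] = α₂ × DIC = 0.09634 × 2.09 = 0.2013 mmol/kg
Ksp = 10^(−6.29) = 5.129×10^-7
Ω = [Ca²⁺][CO3²⁻]/Ksp = (8.99×10^-3)(2.013×10^-4) / 5.129×10^-7 = 3.53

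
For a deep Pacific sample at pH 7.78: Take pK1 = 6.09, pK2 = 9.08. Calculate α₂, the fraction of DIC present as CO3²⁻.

α₂ = 1 / (1 + [H⁺]/K2 + [H⁺]²/(K1K2)) = 1 / (1 + 10^+1.30 + 10^-0.39)
   = 1 / (1 + 19.953 + 0.40738) = 1/21.360 = 0.04682

α₂ = 0.0468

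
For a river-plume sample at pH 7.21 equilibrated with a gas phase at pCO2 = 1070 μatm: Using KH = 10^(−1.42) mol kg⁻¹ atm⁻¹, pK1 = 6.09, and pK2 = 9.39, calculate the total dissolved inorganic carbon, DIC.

DIC = 0.580 mmol/kg

[CO2*] = KH · pCO2 = 10^(−1.42) × 1070×10^-6 = 4.068×10^-5 mol/kg
α₀ = 1/(1 + K1/[H⁺] + K1K2/[H⁺]²) = 1/(1 + 10^+1.12 + 10^-1.06) = 0.07008
DIC = [CO2*]/α₀ = 4.068×10^-5 / 0.07008 = 0.580 mmol/kg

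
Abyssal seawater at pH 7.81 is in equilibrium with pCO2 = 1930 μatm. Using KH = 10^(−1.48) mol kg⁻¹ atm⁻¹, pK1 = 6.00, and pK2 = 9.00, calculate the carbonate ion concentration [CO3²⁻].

[CO3²⁻] = 0.266 mmol/kg

[CO2*] = KH · pCO2 = 10^(−1.48) × 1930×10^-6 = 6.391×10^-5 mol/kg
α₀ = 1/(1 + K1/[H⁺] + K1K2/[H⁺]²) = 1/(1 + 10^+1.81 + 10^+0.62) = 0.01434
DIC = [CO2*]/α₀ = 6.391×10^-5 / 0.01434 = 4.457 mmol/kg
[CO3²⁻] = α₂·DIC; α₂ = 0.05978, so [CO3²⁻] = 0.05978 × 4.457 = 0.266 mmol/kg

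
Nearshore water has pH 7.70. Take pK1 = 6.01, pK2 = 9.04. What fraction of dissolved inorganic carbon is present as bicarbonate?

α₁ = 1 / (1 + [H⁺]/K1 + K2/[H⁺]) = 1 / (1 + 10^-1.69 + 10^-1.34)
   = 1 / (1 + 0.020417 + 0.045709) = 1/1.0661 = 0.9380

α₁ = 0.938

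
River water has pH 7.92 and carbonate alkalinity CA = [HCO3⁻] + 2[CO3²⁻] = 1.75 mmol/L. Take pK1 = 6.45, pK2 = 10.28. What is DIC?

CA = [HCO3⁻] + 2[CO3²⁻] = (α₁ + 2α₂)·DIC
At pH 7.92: [H⁺]/K1 = 10^-1.47 = 0.033884, K2/[H⁺] = 10^-2.36 = 0.0043652
α₁ = 1/(1 + 0.033884 + 0.0043652) = 1/1.0382 = 0.9632; α₂ = α₁·K2/[H⁺] = 0.004204
α₁ + 2α₂ = 0.9716
DIC = CA / (α₁ + 2α₂) = 1.75 / 0.9716 = 1.80 mmol/L

DIC = 1.80 mmol/L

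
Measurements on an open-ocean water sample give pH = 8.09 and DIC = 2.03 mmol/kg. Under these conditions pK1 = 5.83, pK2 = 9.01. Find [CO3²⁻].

[CO3²⁻] = 0.217 mmol/kg

α₂ = 1 / (1 + [H⁺]/K2 + [H⁺]²/(K1K2)) = 1 / (1 + 10^+0.92 + 10^-1.34)
   = 1 / (1 + 8.3176 + 0.045709) = 1/9.3633 = 0.1068
[CO3²⁻] = α₂ × DIC = 0.1068 × 2.03 = 0.217 mmol/kg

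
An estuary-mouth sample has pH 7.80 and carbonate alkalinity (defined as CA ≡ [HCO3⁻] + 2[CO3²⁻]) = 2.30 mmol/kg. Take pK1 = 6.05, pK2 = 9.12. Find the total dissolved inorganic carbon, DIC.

DIC = 2.24 mmol/kg

CA = [HCO3⁻] + 2[CO3²⁻] = (α₁ + 2α₂)·DIC
At pH 7.80: [H⁺]/K1 = 10^-1.75 = 0.017783, K2/[H⁺] = 10^-1.32 = 0.047863
α₁ = 1/(1 + 0.017783 + 0.047863) = 1/1.0656 = 0.9384; α₂ = α₁·K2/[H⁺] = 0.04491
α₁ + 2α₂ = 1.0282
DIC = CA / (α₁ + 2α₂) = 2.30 / 1.0282 = 2.24 mmol/kg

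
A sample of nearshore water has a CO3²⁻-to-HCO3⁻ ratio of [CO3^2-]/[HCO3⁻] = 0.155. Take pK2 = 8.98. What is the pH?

From K2 = [H⁺][CO3^2-]/[HCO3⁻]:  pH = pK2 + log₁₀([CO3^2-]/[HCO3⁻])
log₁₀(0.155) = -0.810
pH = 8.98 + (-0.810) = 8.17

pH = 8.17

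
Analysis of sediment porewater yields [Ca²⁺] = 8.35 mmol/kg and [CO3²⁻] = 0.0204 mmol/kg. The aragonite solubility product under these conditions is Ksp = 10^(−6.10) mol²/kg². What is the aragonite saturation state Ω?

Ω = 0.214

Ksp = 10^(−6.10) = 7.943×10^-7
Ω = [Ca²⁺][CO3²⁻]/Ksp = (8.35×10^-3)(0.0204×10^-3) / 7.943×10^-7 = 0.214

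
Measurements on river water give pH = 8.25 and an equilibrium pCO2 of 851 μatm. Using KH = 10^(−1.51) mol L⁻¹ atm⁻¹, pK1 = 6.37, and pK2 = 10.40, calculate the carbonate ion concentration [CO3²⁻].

[CO3²⁻] = 14.1 μmol/L

[CO2*] = KH · pCO2 = 10^(−1.51) × 851×10^-6 = 2.630×10^-5 mol/L
α₀ = 1/(1 + K1/[H⁺] + K1K2/[H⁺]²) = 1/(1 + 10^+1.88 + 10^-0.27) = 0.01292
DIC = [CO2*]/α₀ = 2.630×10^-5 / 0.01292 = 2.035 mmol/L
[CO3²⁻] = α₂·DIC; α₂ = 0.006939, so [CO3²⁻] = 0.006939 × 2.035 = 0.0141 mmol/L = 14.1 μmol/L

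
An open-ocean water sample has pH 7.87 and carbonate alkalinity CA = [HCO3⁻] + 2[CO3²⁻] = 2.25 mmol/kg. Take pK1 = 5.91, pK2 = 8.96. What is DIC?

DIC = 2.11 mmol/kg

CA = [HCO3⁻] + 2[CO3²⁻] = (α₁ + 2α₂)·DIC
At pH 7.87: [H⁺]/K1 = 10^-1.96 = 0.010965, K2/[H⁺] = 10^-1.09 = 0.081283
α₁ = 1/(1 + 0.010965 + 0.081283) = 1/1.0922 = 0.9155; α₂ = α₁·K2/[H⁺] = 0.07442
α₁ + 2α₂ = 1.0644
DIC = CA / (α₁ + 2α₂) = 2.25 / 1.0644 = 2.11 mmol/kg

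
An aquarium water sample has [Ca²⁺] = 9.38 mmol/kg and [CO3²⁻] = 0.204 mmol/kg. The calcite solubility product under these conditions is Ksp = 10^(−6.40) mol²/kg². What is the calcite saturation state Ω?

Ksp = 10^(−6.40) = 3.981×10^-7
Ω = [Ca²⁺][CO3²⁻]/Ksp = (9.38×10^-3)(0.204×10^-3) / 3.981×10^-7 = 4.81

Ω = 4.81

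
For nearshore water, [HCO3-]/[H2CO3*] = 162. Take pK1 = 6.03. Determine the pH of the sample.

From K1 = [H⁺][HCO3-]/[H2CO3*]:  pH = pK1 + log₁₀([HCO3-]/[H2CO3*])
log₁₀(162) = +2.210
pH = 6.03 + (+2.210) = 8.24

pH = 8.24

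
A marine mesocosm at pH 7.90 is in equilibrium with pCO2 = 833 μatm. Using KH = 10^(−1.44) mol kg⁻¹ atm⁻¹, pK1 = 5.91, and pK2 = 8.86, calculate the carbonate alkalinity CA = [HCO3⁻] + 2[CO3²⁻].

[CO2*] = KH · pCO2 = 10^(−1.44) × 833×10^-6 = 3.024×10^-5 mol/kg
α₀ = 1/(1 + K1/[H⁺] + K1K2/[H⁺]²) = 1/(1 + 10^+1.99 + 10^+1.03) = 0.009138
DIC = [CO2*]/α₀ = 3.024×10^-5 / 0.009138 = 3.310 mmol/kg
CA = (α₁ + 2α₂)·DIC = (0.8930 + 2×0.09791) × 3.310 = 3.60 mmol/kg

CA = 3.60 mmol/kg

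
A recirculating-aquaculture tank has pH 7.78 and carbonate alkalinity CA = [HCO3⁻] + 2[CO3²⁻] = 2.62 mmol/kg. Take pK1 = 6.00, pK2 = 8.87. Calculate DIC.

CA = [HCO3⁻] + 2[CO3²⁻] = (α₁ + 2α₂)·DIC
At pH 7.78: [H⁺]/K1 = 10^-1.78 = 0.016596, K2/[H⁺] = 10^-1.09 = 0.081283
α₁ = 1/(1 + 0.016596 + 0.081283) = 1/1.0979 = 0.9108; α₂ = α₁·K2/[H⁺] = 0.07404
α₁ + 2α₂ = 1.0589
DIC = CA / (α₁ + 2α₂) = 2.62 / 1.0589 = 2.47 mmol/kg

DIC = 2.47 mmol/kg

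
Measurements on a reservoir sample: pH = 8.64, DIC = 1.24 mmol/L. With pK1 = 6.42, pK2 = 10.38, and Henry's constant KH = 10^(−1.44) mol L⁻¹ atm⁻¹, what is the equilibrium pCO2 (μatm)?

α₀ = 1 / (1 + K1/[H⁺] + K1K2/[H⁺]²) = 1 / (1 + 10^+2.22 + 10^+0.48)
   = 1 / (1 + 165.96 + 3.0200) = 1/169.98 = 0.005883
[CO2*] = α₀ × DIC = 0.005883 × 1.24 = 0.007295 mmol/L = 7.295 μmol/L
pCO2 = [CO2*]/KH = 7.295×10^-6 / 3.631×10^-2 = 201 μatm

pCO2 = 201 μatm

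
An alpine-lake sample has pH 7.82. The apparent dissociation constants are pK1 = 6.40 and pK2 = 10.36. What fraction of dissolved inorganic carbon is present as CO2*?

α₀ = 0.0365

α₀ = 1 / (1 + K1/[H⁺] + K1K2/[H⁺]²) = 1 / (1 + 10^+1.42 + 10^-1.12)
   = 1 / (1 + 26.303 + 0.075858) = 1/27.379 = 0.03652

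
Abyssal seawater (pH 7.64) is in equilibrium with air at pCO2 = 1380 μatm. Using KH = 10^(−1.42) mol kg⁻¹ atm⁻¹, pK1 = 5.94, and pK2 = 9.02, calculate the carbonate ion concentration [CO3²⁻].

[CO3²⁻] = 0.110 mmol/kg

[CO2*] = KH · pCO2 = 10^(−1.42) × 1380×10^-6 = 5.247×10^-5 mol/kg
α₀ = 1/(1 + K1/[H⁺] + K1K2/[H⁺]²) = 1/(1 + 10^+1.70 + 10^+0.32) = 0.01879
DIC = [CO2*]/α₀ = 5.247×10^-5 / 0.01879 = 2.792 mmol/kg
[CO3²⁻] = α₂·DIC; α₂ = 0.03927, so [CO3²⁻] = 0.03927 × 2.792 = 0.110 mmol/kg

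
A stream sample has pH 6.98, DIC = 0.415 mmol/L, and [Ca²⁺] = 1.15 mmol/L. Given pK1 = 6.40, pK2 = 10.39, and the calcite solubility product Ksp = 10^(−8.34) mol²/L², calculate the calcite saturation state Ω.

α₂ = 1 / (1 + [H⁺]/K2 + [H⁺]²/(K1K2)) = 1 / (1 + 10^+3.41 + 10^+2.83)
   = 1 / (1 + 2570.4 + 676.08) = 1/3247.5 = 0.0003079
[CO3²⁻] = α₂ × DIC = 0.0003079 × 0.415 = 0.0001278 mmol/L = 0.1278 μmol/L
Ksp = 10^(−8.34) = 4.571×10^-9
Ω = [Ca²⁺][CO3²⁻]/Ksp = (1.15×10^-3)(1.278×10^-7) / 4.571×10^-9 = 0.0322

Ω = 0.0322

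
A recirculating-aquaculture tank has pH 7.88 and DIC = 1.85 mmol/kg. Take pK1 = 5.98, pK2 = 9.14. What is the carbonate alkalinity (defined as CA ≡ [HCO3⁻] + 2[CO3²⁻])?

CA = [HCO3⁻] + 2[CO3²⁻] = (α₁ + 2α₂)·DIC
At pH 7.88: [H⁺]/K1 = 10^-1.90 = 0.012589, K2/[H⁺] = 10^-1.26 = 0.054954
α₁ = 1/(1 + 0.012589 + 0.054954) = 1/1.0675 = 0.9367; α₂ = α₁·K2/[H⁺] = 0.05148
α₁ + 2α₂ = 1.0397
CA = 1.0397 × 1.85 = 1.92 mmol/kg

CA = 1.92 mmol/kg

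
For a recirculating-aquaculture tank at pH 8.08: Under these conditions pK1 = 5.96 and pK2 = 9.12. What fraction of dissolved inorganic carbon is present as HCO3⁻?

α₁ = 0.910

α₁ = 1 / (1 + [H⁺]/K1 + K2/[H⁺]) = 1 / (1 + 10^-2.12 + 10^-1.04)
   = 1 / (1 + 0.0075858 + 0.091201) = 1/1.0988 = 0.9101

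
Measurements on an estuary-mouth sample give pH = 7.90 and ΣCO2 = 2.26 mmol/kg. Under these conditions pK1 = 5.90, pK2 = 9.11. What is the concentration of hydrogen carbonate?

[HCO3⁻] = 2.11 mmol/kg

α₁ = 1 / (1 + [H⁺]/K1 + K2/[H⁺]) = 1 / (1 + 10^-2.00 + 10^-1.21)
   = 1 / (1 + 0.010000 + 0.061660) = 1/1.0717 = 0.9331
[HCO3⁻] = α₁ × DIC = 0.9331 × 2.26 = 2.11 mmol/kg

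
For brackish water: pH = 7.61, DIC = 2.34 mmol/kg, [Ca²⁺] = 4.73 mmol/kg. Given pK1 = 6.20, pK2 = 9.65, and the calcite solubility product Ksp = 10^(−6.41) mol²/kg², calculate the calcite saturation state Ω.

Ω = 0.248

α₂ = 1 / (1 + [H⁺]/K2 + [H⁺]²/(K1K2)) = 1 / (1 + 10^+2.04 + 10^+0.63)
   = 1 / (1 + 109.65 + 4.2658) = 1/114.91 = 0.008702
[CO3²⁻] = α₂ × DIC = 0.008702 × 2.34 = 0.02036 mmol/kg
Ksp = 10^(−6.41) = 3.890×10^-7
Ω = [Ca²⁺][CO3²⁻]/Ksp = (4.73×10^-3)(2.036×10^-5) / 3.890×10^-7 = 0.248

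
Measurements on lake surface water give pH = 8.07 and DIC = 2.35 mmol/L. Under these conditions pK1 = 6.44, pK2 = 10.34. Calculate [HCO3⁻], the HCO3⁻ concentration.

α₁ = 1 / (1 + [H⁺]/K1 + K2/[H⁺]) = 1 / (1 + 10^-1.63 + 10^-2.27)
   = 1 / (1 + 0.023442 + 0.0053703) = 1/1.0288 = 0.9720
[HCO3⁻] = α₁ × DIC = 0.9720 × 2.35 = 2.28 mmol/L

[HCO3⁻] = 2.28 mmol/L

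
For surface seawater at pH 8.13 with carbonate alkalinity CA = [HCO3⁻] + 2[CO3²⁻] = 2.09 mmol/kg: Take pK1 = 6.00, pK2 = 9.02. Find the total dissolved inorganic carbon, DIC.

DIC = 1.89 mmol/kg

CA = [HCO3⁻] + 2[CO3²⁻] = (α₁ + 2α₂)·DIC
At pH 8.13: [H⁺]/K1 = 10^-2.13 = 0.0074131, K2/[H⁺] = 10^-0.89 = 0.12882
α₁ = 1/(1 + 0.0074131 + 0.12882) = 1/1.1362 = 0.8801; α₂ = α₁·K2/[H⁺] = 0.1134
α₁ + 2α₂ = 1.1069
DIC = CA / (α₁ + 2α₂) = 2.09 / 1.1069 = 1.89 mmol/kg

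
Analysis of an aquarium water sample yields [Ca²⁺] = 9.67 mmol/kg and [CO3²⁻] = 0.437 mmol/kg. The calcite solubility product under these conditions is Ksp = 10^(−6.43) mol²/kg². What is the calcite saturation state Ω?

Ksp = 10^(−6.43) = 3.715×10^-7
Ω = [Ca²⁺][CO3²⁻]/Ksp = (9.67×10^-3)(0.437×10^-3) / 3.715×10^-7 = 11.4

Ω = 11.4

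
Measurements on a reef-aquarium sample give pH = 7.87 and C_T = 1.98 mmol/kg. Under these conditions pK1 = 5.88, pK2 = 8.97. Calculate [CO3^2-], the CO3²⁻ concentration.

[CO3²⁻] = 0.144 mmol/kg

α₂ = 1 / (1 + [H⁺]/K2 + [H⁺]²/(K1K2)) = 1 / (1 + 10^+1.10 + 10^-0.89)
   = 1 / (1 + 12.589 + 0.12882) = 1/13.718 = 0.07290
[CO3²⁻] = α₂ × DIC = 0.07290 × 1.98 = 0.144 mmol/kg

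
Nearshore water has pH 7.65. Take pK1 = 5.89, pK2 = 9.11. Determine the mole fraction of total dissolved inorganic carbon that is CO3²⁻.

α₂ = 1 / (1 + [H⁺]/K2 + [H⁺]²/(K1K2)) = 1 / (1 + 10^+1.46 + 10^-0.30)
   = 1 / (1 + 28.840 + 0.50119) = 1/30.342 = 0.03296

α₂ = 0.0330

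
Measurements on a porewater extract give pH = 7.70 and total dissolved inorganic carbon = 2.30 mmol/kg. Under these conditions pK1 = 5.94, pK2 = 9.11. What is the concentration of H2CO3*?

α₀ = 1 / (1 + K1/[H⁺] + K1K2/[H⁺]²) = 1 / (1 + 10^+1.76 + 10^+0.35)
   = 1 / (1 + 57.544 + 2.2387) = 1/60.783 = 0.01645
[CO2*] = α₀ × DIC = 0.01645 × 2.30 = 0.0378 mmol/kg

[CO2*] = 0.0378 mmol/kg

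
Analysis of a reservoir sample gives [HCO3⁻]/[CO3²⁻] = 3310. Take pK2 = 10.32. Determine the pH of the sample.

From K2 = [H⁺][CO3²⁻]/[HCO3⁻]:  pH = pK2 − log₁₀([HCO3⁻]/[CO3²⁻])
log₁₀(3310) = +3.520
pH = 10.32 − (+3.520) = 6.80

pH = 6.80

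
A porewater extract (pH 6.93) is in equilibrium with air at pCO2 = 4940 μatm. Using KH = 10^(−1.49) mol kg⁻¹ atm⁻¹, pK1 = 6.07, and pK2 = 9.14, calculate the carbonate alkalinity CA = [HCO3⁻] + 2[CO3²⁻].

[CO2*] = KH · pCO2 = 10^(−1.49) × 4940×10^-6 = 1.599×10^-4 mol/kg
α₀ = 1/(1 + K1/[H⁺] + K1K2/[H⁺]²) = 1/(1 + 10^+0.86 + 10^-1.35) = 0.1206
DIC = [CO2*]/α₀ = 1.599×10^-4 / 0.1206 = 1.325 mmol/kg
CA = (α₁ + 2α₂)·DIC = (0.8740 + 2×0.005389) × 1.325 = 1.17 mmol/kg

CA = 1.17 mmol/kg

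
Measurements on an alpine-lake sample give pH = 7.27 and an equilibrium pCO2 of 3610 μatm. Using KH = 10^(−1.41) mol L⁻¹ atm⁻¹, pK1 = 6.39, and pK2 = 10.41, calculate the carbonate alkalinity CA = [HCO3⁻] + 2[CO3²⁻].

CA = 1.07 mmol/L

[CO2*] = KH · pCO2 = 10^(−1.41) × 3610×10^-6 = 1.404×10^-4 mol/L
α₀ = 1/(1 + K1/[H⁺] + K1K2/[H⁺]²) = 1/(1 + 10^+0.88 + 10^-2.26) = 0.1164
DIC = [CO2*]/α₀ = 1.404×10^-4 / 0.1164 = 1.207 mmol/L
CA = (α₁ + 2α₂)·DIC = (0.8830 + 2×0.0006397) × 1.207 = 1.07 mmol/L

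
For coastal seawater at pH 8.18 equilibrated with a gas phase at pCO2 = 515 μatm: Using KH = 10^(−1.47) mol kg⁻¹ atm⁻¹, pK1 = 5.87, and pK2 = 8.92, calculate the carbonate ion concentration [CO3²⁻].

[CO3²⁻] = 0.648 mmol/kg

[CO2*] = KH · pCO2 = 10^(−1.47) × 515×10^-6 = 1.745×10^-5 mol/kg
α₀ = 1/(1 + K1/[H⁺] + K1K2/[H⁺]²) = 1/(1 + 10^+2.31 + 10^+1.57) = 0.004127
DIC = [CO2*]/α₀ = 1.745×10^-5 / 0.004127 = 4.229 mmol/kg
[CO3²⁻] = α₂·DIC; α₂ = 0.1533, so [CO3²⁻] = 0.1533 × 4.229 = 0.648 mmol/kg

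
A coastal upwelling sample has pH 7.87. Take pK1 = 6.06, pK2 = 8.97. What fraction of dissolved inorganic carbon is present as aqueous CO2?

α₀ = 0.0141

α₀ = 1 / (1 + K1/[H⁺] + K1K2/[H⁺]²) = 1 / (1 + 10^+1.81 + 10^+0.71)
   = 1 / (1 + 64.565 + 5.1286) = 1/70.694 = 0.01415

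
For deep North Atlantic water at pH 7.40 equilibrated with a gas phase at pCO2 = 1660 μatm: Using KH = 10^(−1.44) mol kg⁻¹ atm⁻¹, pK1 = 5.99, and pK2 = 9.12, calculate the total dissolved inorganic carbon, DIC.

[CO2*] = KH · pCO2 = 10^(−1.44) × 1660×10^-6 = 6.027×10^-5 mol/kg
α₀ = 1/(1 + K1/[H⁺] + K1K2/[H⁺]²) = 1/(1 + 10^+1.41 + 10^-0.31) = 0.03677
DIC = [CO2*]/α₀ = 6.027×10^-5 / 0.03677 = 1.64 mmol/kg

DIC = 1.64 mmol/kg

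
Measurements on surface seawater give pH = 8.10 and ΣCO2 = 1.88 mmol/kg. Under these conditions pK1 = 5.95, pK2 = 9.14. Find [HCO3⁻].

α₁ = 1 / (1 + [H⁺]/K1 + K2/[H⁺]) = 1 / (1 + 10^-2.15 + 10^-1.04)
   = 1 / (1 + 0.0070795 + 0.091201) = 1/1.0983 = 0.9105
[HCO3⁻] = α₁ × DIC = 0.9105 × 1.88 = 1.71 mmol/kg

[HCO3⁻] = 1.71 mmol/kg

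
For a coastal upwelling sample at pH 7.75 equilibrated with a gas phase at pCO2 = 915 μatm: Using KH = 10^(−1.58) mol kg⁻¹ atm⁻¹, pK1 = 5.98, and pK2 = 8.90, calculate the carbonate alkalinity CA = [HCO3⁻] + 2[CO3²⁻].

[CO2*] = KH · pCO2 = 10^(−1.58) × 915×10^-6 = 2.407×10^-5 mol/kg
α₀ = 1/(1 + K1/[H⁺] + K1K2/[H⁺]²) = 1/(1 + 10^+1.77 + 10^+0.62) = 0.01561
DIC = [CO2*]/α₀ = 2.407×10^-5 / 0.01561 = 1.542 mmol/kg
CA = (α₁ + 2α₂)·DIC = (0.9193 + 2×0.06508) × 1.542 = 1.62 mmol/kg

CA = 1.62 mmol/kg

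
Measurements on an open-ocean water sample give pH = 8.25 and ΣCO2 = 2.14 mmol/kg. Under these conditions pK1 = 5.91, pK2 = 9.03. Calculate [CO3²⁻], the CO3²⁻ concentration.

α₂ = 1 / (1 + [H⁺]/K2 + [H⁺]²/(K1K2)) = 1 / (1 + 10^+0.78 + 10^-1.56)
   = 1 / (1 + 6.0256 + 0.027542) = 1/7.0531 = 0.1418
[CO3²⁻] = α₂ × DIC = 0.1418 × 2.14 = 0.303 mmol/kg

[CO3²⁻] = 0.303 mmol/kg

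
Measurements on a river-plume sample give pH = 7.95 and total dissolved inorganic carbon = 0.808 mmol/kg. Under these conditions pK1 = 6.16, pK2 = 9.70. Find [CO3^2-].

α₂ = 1 / (1 + [H⁺]/K2 + [H⁺]²/(K1K2)) = 1 / (1 + 10^+1.75 + 10^-0.04)
   = 1 / (1 + 56.234 + 0.91201) = 1/58.146 = 0.01720
[CO3²⁻] = α₂ × DIC = 0.01720 × 0.808 = 0.0139 mmol/kg = 13.9 μmol/kg

[CO3²⁻] = 13.9 μmol/kg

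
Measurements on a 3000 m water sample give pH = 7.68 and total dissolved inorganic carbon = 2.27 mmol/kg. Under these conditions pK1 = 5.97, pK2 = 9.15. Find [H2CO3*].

[CO2*] = 0.0420 mmol/kg

α₀ = 1 / (1 + K1/[H⁺] + K1K2/[H⁺]²) = 1 / (1 + 10^+1.71 + 10^+0.24)
   = 1 / (1 + 51.286 + 1.7378) = 1/54.024 = 0.01851
[CO2*] = α₀ × DIC = 0.01851 × 2.27 = 0.0420 mmol/kg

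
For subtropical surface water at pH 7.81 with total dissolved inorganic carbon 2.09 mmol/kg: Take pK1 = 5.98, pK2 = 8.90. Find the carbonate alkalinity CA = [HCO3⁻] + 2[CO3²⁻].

CA = [HCO3⁻] + 2[CO3²⁻] = (α₁ + 2α₂)·DIC
At pH 7.81: [H⁺]/K1 = 10^-1.83 = 0.014791, K2/[H⁺] = 10^-1.09 = 0.081283
α₁ = 1/(1 + 0.014791 + 0.081283) = 1/1.0961 = 0.9123; α₂ = α₁·K2/[H⁺] = 0.07416
α₁ + 2α₂ = 1.0607
CA = 1.0607 × 2.09 = 2.22 mmol/kg

CA = 2.22 mmol/kg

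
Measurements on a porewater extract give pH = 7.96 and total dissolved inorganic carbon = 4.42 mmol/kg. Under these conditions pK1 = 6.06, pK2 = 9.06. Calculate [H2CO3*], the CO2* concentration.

[CO2*] = 0.0510 mmol/kg

α₀ = 1 / (1 + K1/[H⁺] + K1K2/[H⁺]²) = 1 / (1 + 10^+1.90 + 10^+0.80)
   = 1 / (1 + 79.433 + 6.3096) = 1/86.742 = 0.01153
[CO2*] = α₀ × DIC = 0.01153 × 4.42 = 0.0510 mmol/kg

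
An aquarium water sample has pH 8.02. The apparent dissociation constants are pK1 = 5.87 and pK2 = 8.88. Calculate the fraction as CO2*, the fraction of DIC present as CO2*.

α₀ = 0.00618

α₀ = 1 / (1 + K1/[H⁺] + K1K2/[H⁺]²) = 1 / (1 + 10^+2.15 + 10^+1.29)
   = 1 / (1 + 141.25 + 19.498) = 1/161.75 = 0.006182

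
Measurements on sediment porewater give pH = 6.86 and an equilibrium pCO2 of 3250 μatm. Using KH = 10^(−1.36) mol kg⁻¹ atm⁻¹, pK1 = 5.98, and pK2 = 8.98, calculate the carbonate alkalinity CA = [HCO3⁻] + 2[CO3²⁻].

CA = 1.09 mmol/kg

[CO2*] = KH · pCO2 = 10^(−1.36) × 3250×10^-6 = 1.419×10^-4 mol/kg
α₀ = 1/(1 + K1/[H⁺] + K1K2/[H⁺]²) = 1/(1 + 10^+0.88 + 10^-1.24) = 0.1157
DIC = [CO2*]/α₀ = 1.419×10^-4 / 0.1157 = 1.226 mmol/kg
CA = (α₁ + 2α₂)·DIC = (0.8776 + 2×0.006658) × 1.226 = 1.09 mmol/kg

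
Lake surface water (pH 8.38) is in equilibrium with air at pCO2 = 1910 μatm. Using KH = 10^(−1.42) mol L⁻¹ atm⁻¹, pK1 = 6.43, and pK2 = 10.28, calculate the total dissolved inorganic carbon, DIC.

[CO2*] = KH · pCO2 = 10^(−1.42) × 1910×10^-6 = 7.262×10^-5 mol/L
α₀ = 1/(1 + K1/[H⁺] + K1K2/[H⁺]²) = 1/(1 + 10^+1.95 + 10^+0.05) = 0.01096
DIC = [CO2*]/α₀ = 7.262×10^-5 / 0.01096 = 6.63 mmol/L

DIC = 6.63 mmol/L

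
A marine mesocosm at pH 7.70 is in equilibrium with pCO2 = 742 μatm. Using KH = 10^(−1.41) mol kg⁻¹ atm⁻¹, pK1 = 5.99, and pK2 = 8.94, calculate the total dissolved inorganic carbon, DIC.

[CO2*] = KH · pCO2 = 10^(−1.41) × 742×10^-6 = 2.887×10^-5 mol/kg
α₀ = 1/(1 + K1/[H⁺] + K1K2/[H⁺]²) = 1/(1 + 10^+1.71 + 10^+0.47) = 0.01810
DIC = [CO2*]/α₀ = 2.887×10^-5 / 0.01810 = 1.59 mmol/kg

DIC = 1.59 mmol/kg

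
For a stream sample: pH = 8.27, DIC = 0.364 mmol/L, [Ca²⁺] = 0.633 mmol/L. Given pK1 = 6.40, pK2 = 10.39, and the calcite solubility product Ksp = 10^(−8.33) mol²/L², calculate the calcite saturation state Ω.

α₂ = 1 / (1 + [H⁺]/K2 + [H⁺]²/(K1K2)) = 1 / (1 + 10^+2.12 + 10^+0.25)
   = 1 / (1 + 131.83 + 1.7783) = 1/134.60 = 0.007429
[CO3²⁻] = α₂ × DIC = 0.007429 × 0.364 = 0.002704 mmol/L = 2.704 μmol/L
Ksp = 10^(−8.33) = 4.677×10^-9
Ω = [Ca²⁺][CO3²⁻]/Ksp = (0.633×10^-3)(2.704×10^-6) / 4.677×10^-9 = 0.366

Ω = 0.366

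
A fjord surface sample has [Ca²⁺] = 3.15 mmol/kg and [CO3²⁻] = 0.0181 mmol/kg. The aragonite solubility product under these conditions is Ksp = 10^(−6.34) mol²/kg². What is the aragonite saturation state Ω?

Ksp = 10^(−6.34) = 4.571×10^-7
Ω = [Ca²⁺][CO3²⁻]/Ksp = (3.15×10^-3)(0.0181×10^-3) / 4.571×10^-7 = 0.125

Ω = 0.125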